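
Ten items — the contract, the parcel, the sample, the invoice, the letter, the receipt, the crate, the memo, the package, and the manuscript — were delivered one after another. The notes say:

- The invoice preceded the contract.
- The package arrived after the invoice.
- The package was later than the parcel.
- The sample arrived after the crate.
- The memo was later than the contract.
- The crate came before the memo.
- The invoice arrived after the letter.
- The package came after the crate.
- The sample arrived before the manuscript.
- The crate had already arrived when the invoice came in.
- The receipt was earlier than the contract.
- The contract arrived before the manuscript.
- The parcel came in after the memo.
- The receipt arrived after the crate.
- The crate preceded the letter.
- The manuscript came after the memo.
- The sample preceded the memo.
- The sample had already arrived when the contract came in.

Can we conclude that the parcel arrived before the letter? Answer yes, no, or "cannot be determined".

no

Tracing the constraints gives the letter → the invoice → the contract → the memo → the parcel, so the letter must come before the parcel.
That means the parcel cannot be before the letter.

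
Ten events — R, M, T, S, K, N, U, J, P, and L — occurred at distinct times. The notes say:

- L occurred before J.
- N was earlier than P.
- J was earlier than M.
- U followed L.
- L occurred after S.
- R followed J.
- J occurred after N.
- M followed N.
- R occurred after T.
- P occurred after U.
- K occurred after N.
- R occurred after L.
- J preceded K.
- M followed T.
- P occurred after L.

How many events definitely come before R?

5

Directly stated before R: J, L, and T.
N reaches R via N → J → R.
S reaches R via S → L → R.
No chain forces P (or any of the others) ahead of R.
That's J, L, N, S, and T — 5 in all.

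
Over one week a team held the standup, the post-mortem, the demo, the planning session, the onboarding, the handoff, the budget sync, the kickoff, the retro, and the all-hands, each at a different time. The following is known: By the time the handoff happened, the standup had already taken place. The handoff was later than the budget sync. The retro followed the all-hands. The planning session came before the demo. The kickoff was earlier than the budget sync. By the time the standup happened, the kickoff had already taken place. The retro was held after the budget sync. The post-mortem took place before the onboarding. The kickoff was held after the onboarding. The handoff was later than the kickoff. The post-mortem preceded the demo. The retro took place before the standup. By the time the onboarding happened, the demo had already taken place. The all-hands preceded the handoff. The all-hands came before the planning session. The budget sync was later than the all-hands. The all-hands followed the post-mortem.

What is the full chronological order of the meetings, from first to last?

the post-mortem, the all-hands, the planning session, the demo, the onboarding, the kickoff, the budget sync, the retro, the standup, the handoff

The constraints fix every adjacent pair, so only one ordering works:
the post-mortem → the all-hands → the planning session → the demo → the onboarding → the kickoff → the budget sync → the retro → the standup → the handoff.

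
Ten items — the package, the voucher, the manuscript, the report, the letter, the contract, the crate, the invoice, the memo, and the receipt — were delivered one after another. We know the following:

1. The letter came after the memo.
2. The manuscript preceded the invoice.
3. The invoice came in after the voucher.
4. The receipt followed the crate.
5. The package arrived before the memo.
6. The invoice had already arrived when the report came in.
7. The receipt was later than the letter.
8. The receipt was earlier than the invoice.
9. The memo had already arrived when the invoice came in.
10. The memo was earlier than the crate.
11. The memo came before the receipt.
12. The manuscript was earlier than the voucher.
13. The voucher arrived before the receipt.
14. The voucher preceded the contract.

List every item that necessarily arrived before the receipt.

Directly stated before the receipt: the crate, the letter, the memo, and the voucher.
The manuscript reaches the receipt via the manuscript → the voucher → the receipt.
The package reaches the receipt via the package → the memo → the receipt.
No chain forces the invoice (or any of the others) ahead of the receipt.

the crate, the letter, the manuscript, the memo, the package, the voucher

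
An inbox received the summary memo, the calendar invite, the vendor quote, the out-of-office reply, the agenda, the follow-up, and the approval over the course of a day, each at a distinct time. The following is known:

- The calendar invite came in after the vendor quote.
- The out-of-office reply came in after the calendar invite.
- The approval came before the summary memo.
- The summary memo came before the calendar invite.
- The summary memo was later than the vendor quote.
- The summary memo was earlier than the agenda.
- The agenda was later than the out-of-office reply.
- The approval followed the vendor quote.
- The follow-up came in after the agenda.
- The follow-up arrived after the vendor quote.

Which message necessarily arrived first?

The vendor quote has a chain of constraints placing it before every other message, so the vendor quote must be first.

the vendor quote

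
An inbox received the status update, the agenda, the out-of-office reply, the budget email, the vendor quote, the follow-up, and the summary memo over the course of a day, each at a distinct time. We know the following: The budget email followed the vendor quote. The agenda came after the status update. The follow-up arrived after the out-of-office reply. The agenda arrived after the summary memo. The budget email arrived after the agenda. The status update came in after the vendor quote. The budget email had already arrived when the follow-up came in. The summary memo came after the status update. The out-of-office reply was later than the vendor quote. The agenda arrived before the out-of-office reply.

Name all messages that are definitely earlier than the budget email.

Directly stated before the budget email: the agenda and the vendor quote.
The status update reaches the budget email via the status update → the agenda → the budget email.
The summary memo reaches the budget email via the summary memo → the agenda → the budget email.
No chain forces the out-of-office reply (or any of the others) ahead of the budget email.

the agenda, the status update, the summary memo, the vendor quote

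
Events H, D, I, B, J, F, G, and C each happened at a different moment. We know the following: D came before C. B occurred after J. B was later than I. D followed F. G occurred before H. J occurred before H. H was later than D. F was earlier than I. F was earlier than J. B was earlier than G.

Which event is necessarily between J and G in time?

Tracing the constraints gives J → B → G, so B sits after J and before G.
No other event is forced both after J and before G.

B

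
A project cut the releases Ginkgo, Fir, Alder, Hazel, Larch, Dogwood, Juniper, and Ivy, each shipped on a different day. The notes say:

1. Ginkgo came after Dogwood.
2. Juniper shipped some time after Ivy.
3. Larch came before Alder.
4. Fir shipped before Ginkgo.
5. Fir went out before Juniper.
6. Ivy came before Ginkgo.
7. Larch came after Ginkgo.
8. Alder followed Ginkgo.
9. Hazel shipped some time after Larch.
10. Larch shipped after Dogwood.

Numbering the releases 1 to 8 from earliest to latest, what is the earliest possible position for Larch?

Dogwood, Fir, Ginkgo, and Ivy must all come before Larch — 4 forced predecessors.
Nothing else is forced ahead of Larch, so its earliest slot is position 4 + 1 = 5.

5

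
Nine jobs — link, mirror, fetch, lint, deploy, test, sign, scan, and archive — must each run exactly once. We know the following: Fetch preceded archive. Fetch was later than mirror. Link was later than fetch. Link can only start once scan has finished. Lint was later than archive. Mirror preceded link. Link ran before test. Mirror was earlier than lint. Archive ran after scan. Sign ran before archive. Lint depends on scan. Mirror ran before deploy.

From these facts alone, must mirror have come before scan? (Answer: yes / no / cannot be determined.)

No chain of stated constraints runs from mirror to scan, and none runs from scan to mirror either.
So the relative order of mirror and scan is not fixed by the given facts.

cannot be determined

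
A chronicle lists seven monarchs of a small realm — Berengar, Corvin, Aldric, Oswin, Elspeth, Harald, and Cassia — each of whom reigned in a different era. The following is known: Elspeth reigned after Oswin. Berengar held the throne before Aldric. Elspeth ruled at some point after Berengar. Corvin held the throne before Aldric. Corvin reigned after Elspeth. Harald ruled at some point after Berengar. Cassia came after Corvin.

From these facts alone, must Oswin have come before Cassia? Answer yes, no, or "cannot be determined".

yes

Chain the constraints: Oswin → Elspeth → Corvin → Cassia. Each link is directly stated, so Oswin comes before Cassia.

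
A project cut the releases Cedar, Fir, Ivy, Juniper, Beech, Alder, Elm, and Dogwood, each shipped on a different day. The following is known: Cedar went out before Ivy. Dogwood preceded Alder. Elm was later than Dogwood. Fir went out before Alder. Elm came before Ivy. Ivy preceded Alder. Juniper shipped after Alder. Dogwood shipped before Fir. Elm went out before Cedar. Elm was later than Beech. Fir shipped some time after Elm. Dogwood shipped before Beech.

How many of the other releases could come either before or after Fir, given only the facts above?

2

Forced before Fir: Beech, Dogwood, and Elm; forced after Fir: Alder and Juniper.
That leaves Cedar and Ivy with no forced order relative to Fir — 2.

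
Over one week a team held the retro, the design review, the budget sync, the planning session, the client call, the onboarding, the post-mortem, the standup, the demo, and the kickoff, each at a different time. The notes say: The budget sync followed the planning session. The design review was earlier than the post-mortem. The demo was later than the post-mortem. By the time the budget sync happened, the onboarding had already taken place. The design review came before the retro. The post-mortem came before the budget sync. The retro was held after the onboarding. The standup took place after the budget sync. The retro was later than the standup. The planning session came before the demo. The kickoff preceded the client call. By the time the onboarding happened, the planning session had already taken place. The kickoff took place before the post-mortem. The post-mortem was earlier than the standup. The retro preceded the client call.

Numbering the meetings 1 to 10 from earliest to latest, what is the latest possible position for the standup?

The standup must come before the client call and the retro — 2 meetings forced after it.
Everything else can be placed before the standup in some valid order, so the standup can sit as late as position 10 − 2 = 8.

8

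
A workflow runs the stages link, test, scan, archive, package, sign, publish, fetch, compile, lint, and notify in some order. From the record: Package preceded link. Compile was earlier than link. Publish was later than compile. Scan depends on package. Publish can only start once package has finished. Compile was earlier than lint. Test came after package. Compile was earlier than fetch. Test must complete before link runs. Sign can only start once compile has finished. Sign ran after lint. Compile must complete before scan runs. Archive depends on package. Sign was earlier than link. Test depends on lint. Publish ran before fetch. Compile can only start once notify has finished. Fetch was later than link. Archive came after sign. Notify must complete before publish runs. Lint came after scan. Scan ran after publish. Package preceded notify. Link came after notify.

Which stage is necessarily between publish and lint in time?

scan

Tracing the constraints gives publish → scan → lint, so scan sits after publish and before lint.
No other stage is forced both after publish and before lint.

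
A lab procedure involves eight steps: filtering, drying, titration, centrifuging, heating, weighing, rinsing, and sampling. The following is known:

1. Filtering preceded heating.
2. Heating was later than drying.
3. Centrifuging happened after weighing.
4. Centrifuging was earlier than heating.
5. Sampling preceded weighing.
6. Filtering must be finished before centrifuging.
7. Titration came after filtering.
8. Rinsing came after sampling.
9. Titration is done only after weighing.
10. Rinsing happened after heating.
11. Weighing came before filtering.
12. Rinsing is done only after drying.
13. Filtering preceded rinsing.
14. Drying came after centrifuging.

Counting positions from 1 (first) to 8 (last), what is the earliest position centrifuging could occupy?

Filtering, sampling, and weighing must all come before centrifuging — 3 forced predecessors.
Nothing else is forced ahead of centrifuging, so its earliest slot is position 3 + 1 = 4.

4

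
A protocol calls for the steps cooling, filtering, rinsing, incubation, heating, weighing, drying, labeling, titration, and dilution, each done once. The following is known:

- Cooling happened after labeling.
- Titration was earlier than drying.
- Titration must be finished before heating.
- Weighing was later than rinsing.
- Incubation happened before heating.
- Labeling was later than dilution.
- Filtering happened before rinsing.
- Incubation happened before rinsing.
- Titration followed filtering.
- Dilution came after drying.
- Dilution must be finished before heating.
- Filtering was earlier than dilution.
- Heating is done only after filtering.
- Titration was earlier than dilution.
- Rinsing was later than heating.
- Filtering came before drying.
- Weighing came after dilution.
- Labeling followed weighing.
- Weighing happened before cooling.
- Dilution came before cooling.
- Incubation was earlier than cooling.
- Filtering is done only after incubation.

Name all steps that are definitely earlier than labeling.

dilution, drying, filtering, heating, incubation, rinsing, titration, weighing

Directly stated before labeling: dilution and weighing.
Drying reaches labeling via drying → dilution → labeling.
Filtering reaches labeling via filtering → dilution → labeling.
Heating reaches labeling via heating → rinsing → weighing → labeling.
Likewise incubation, rinsing, and titration each reach labeling by chaining the stated constraints.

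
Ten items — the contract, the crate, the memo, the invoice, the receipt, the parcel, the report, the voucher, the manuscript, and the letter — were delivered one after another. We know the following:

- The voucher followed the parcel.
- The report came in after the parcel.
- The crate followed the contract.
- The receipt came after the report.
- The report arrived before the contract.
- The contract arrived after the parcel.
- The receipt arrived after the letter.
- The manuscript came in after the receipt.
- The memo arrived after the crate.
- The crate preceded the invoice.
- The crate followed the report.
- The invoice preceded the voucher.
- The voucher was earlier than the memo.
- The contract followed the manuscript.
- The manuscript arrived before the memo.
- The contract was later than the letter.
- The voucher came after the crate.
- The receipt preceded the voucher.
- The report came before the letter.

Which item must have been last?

Every other item has a chain of constraints placing it before the memo, so the memo is last.

the memo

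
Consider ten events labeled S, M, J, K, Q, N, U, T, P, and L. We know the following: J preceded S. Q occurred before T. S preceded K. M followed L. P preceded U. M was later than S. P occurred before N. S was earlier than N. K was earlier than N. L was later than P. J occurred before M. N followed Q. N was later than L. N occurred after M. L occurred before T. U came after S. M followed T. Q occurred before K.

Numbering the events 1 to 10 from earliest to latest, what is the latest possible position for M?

9

M must come before N — 1 event forced after it.
Everything else can be placed before M in some valid order, so M can sit as late as position 10 − 1 = 9.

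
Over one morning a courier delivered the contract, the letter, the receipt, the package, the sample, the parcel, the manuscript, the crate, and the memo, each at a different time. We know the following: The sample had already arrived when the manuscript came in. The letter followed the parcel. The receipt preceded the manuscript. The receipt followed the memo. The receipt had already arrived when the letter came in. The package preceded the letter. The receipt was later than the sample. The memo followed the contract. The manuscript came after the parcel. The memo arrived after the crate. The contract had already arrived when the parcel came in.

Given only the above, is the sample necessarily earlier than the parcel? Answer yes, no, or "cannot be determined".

cannot be determined

No chain of stated constraints runs from the sample to the parcel, and none runs from the parcel to the sample either.
So the relative order of the sample and the parcel is not fixed by the given facts.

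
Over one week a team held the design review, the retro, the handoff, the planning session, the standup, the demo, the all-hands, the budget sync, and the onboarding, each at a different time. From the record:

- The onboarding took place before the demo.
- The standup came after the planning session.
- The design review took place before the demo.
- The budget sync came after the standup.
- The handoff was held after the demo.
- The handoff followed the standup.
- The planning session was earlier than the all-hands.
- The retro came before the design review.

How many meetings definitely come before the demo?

Directly stated before the demo: the design review and the onboarding.
The retro reaches the demo via the retro → the design review → the demo.
That's the design review, the onboarding, and the retro — 3 in all.

3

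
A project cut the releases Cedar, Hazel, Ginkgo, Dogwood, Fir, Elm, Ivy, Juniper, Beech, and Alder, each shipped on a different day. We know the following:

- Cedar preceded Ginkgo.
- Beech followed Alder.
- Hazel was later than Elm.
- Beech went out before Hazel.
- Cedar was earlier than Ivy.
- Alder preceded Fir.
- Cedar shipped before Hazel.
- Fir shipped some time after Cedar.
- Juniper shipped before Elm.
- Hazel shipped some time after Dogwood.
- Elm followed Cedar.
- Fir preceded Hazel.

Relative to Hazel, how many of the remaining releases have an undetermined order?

2

Forced before Hazel: Alder, Beech, Cedar, Dogwood, Elm, Fir, and Juniper.
That leaves Ginkgo and Ivy with no forced order relative to Hazel — 2.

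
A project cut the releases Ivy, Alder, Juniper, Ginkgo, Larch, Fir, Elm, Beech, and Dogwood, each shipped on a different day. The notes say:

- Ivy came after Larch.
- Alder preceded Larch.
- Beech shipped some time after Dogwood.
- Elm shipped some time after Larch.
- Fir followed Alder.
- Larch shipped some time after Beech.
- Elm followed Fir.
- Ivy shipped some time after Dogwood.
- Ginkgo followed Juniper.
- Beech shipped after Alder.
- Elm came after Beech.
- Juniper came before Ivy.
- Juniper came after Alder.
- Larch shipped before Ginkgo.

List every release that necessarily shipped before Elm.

Directly stated before Elm: Beech, Fir, and Larch.
Alder reaches Elm via Alder → Larch → Elm.
Dogwood reaches Elm via Dogwood → Beech → Elm.
No chain forces Ginkgo (or any of the others) ahead of Elm.

Alder, Beech, Dogwood, Fir, Larch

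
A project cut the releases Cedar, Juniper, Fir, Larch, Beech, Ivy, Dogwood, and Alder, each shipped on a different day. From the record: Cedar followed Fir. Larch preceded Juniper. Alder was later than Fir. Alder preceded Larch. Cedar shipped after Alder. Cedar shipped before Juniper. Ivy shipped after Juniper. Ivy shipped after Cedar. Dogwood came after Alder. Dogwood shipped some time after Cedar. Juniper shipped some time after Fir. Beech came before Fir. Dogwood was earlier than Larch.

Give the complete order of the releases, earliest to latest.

Beech, Fir, Alder, Cedar, Dogwood, Larch, Juniper, Ivy

The constraints fix every adjacent pair, so only one ordering works:
Beech → Fir → Alder → Cedar → Dogwood → Larch → Juniper → Ivy.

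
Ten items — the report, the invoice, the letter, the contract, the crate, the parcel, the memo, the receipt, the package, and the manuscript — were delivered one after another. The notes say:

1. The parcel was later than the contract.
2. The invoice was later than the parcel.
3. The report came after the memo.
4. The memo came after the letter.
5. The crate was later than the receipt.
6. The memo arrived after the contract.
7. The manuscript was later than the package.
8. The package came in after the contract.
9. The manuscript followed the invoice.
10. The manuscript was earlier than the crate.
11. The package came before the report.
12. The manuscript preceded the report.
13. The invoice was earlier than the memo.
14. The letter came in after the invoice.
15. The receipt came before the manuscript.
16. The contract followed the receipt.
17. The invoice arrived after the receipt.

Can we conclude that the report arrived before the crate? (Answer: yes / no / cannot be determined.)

cannot be determined

No chain of stated constraints runs from the report to the crate, and none runs from the crate to the report either.
So the relative order of the report and the crate is not fixed by the given facts.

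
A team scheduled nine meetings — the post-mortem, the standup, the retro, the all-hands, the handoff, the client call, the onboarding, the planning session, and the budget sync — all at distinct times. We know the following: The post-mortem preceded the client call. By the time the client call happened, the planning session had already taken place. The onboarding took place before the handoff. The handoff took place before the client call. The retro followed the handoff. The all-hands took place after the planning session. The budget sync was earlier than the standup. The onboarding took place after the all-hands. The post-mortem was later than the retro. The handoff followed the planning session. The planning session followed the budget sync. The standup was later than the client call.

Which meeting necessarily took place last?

the standup

Every other meeting has a chain of constraints placing it before the standup, so the standup is last.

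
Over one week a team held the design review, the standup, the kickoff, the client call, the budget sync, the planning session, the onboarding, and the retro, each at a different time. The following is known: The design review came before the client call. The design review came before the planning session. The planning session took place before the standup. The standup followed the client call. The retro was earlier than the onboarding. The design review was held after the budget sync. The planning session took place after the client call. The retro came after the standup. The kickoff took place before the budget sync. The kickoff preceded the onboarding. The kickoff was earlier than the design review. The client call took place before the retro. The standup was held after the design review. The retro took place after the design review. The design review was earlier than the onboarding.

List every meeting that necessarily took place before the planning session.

Directly stated before the planning session: the client call and the design review.
The budget sync reaches the planning session via the budget sync → the design review → the planning session.
The kickoff reaches the planning session via the kickoff → the design review → the planning session.

the budget sync, the client call, the design review, the kickoff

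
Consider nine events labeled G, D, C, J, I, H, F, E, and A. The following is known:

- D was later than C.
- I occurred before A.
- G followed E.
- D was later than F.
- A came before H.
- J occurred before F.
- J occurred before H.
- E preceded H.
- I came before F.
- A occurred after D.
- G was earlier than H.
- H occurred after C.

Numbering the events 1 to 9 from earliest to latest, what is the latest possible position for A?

8

A must come before H — 1 event forced after it.
Everything else can be placed before A in some valid order, so A can sit as late as position 9 − 1 = 8.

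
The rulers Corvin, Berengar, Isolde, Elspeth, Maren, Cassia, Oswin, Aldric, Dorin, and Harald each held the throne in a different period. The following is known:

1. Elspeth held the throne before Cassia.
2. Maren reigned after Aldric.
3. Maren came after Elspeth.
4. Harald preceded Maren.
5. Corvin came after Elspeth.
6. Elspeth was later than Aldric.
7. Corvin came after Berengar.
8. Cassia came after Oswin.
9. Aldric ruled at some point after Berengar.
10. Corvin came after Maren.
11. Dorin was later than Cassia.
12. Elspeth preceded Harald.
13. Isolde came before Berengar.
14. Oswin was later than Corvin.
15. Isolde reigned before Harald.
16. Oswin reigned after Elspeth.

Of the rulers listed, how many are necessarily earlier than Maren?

5

Directly stated before Maren: Aldric, Elspeth, and Harald.
Berengar reaches Maren via Berengar → Aldric → Maren.
Isolde reaches Maren via Isolde → Harald → Maren.
No chain forces Oswin (or any of the others) ahead of Maren.
That's Aldric, Berengar, Elspeth, Harald, and Isolde — 5 in all.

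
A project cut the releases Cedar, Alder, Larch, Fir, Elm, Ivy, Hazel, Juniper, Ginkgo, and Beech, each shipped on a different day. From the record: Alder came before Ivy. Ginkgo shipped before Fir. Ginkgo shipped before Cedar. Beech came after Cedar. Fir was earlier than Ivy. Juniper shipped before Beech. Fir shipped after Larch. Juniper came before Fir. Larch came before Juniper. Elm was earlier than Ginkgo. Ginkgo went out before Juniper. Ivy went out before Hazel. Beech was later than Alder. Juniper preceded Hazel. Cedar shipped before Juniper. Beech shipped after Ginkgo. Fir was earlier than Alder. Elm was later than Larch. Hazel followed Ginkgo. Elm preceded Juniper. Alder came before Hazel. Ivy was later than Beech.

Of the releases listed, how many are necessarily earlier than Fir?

Directly stated before Fir: Ginkgo, Juniper, and Larch.
Cedar reaches Fir via Cedar → Juniper → Fir.
Elm reaches Fir via Elm → Ginkgo → Fir.
That's Cedar, Elm, Ginkgo, Juniper, and Larch — 5 in all.

5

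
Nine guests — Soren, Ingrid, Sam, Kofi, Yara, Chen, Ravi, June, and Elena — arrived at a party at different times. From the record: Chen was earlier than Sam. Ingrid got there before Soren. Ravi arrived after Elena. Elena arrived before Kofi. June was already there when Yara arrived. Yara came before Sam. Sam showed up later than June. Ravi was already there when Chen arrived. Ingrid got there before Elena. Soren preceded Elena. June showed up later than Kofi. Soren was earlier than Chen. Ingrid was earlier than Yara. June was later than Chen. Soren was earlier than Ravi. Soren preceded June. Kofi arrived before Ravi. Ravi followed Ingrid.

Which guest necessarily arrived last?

Sam

Every other guest has a chain of constraints placing them before Sam, so Sam is last.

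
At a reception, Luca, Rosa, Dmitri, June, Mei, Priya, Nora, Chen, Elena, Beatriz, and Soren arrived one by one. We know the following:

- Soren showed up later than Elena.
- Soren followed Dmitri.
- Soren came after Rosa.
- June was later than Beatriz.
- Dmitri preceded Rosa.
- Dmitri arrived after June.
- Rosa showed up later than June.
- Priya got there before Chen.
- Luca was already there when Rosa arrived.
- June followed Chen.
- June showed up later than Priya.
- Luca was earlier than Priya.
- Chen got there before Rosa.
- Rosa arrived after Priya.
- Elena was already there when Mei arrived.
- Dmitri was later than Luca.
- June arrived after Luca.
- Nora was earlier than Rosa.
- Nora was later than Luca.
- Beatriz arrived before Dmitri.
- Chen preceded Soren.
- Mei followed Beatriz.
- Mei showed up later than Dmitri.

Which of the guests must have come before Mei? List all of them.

Directly stated before Mei: Beatriz, Dmitri, and Elena.
Chen reaches Mei via Chen → June → Dmitri → Mei.
June reaches Mei via June → Dmitri → Mei.
Luca reaches Mei via Luca → Dmitri → Mei.
Likewise Priya reaches Mei by chaining the stated constraints.

Beatriz, Chen, Dmitri, Elena, June, Luca, Priya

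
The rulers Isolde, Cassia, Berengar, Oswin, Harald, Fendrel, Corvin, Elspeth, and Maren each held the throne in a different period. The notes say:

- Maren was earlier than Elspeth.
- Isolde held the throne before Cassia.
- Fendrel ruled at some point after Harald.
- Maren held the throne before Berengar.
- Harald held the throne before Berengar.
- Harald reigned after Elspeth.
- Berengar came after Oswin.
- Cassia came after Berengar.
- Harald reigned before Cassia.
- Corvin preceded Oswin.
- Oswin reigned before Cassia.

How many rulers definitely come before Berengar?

5

Directly stated before Berengar: Harald, Maren, and Oswin.
Corvin reaches Berengar via Corvin → Oswin → Berengar.
Elspeth reaches Berengar via Elspeth → Harald → Berengar.
No chain forces Cassia (or any of the others) ahead of Berengar.
That's Corvin, Elspeth, Harald, Maren, and Oswin — 5 in all.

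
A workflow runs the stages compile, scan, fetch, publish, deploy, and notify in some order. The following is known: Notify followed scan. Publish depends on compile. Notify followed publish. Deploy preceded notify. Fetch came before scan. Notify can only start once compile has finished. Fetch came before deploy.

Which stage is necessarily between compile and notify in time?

Tracing the constraints gives compile → publish → notify, so publish sits after compile and before notify.
No other stage is forced both after compile and before notify.

publish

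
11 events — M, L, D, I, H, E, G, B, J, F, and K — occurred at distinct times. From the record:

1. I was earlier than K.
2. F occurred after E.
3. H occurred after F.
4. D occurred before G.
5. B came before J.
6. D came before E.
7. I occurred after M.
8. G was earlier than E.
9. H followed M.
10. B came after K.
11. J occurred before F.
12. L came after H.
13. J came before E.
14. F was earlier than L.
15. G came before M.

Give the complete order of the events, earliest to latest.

D, G, M, I, K, B, J, E, F, H, L

The constraints fix every adjacent pair, so only one ordering works:
D → G → M → I → K → B → J → E → F → H → L.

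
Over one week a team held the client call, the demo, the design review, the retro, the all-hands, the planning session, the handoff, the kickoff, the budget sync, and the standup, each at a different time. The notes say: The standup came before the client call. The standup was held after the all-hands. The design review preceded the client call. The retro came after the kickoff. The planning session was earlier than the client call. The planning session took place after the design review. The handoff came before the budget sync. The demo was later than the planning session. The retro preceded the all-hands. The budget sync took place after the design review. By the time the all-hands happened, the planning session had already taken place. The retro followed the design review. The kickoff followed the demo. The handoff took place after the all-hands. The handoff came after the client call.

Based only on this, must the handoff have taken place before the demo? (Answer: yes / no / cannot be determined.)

no

Tracing the constraints gives the demo → the kickoff → the retro → the all-hands → the handoff, so the demo must come before the handoff.
That means the handoff cannot be before the demo.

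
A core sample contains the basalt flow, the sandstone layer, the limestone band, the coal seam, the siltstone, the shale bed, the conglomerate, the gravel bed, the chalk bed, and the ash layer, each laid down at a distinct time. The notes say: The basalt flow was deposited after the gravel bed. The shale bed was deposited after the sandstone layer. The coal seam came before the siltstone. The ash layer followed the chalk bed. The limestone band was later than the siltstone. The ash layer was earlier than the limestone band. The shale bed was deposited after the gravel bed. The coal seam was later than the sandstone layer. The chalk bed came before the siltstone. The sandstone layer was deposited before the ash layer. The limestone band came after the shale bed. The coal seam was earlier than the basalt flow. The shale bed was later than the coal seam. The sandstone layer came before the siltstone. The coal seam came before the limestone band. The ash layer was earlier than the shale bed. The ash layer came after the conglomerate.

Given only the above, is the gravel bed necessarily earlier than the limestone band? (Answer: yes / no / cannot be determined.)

yes

Chain the constraints: the gravel bed → the shale bed → the limestone band. Each link is directly stated, so the gravel bed comes before the limestone band.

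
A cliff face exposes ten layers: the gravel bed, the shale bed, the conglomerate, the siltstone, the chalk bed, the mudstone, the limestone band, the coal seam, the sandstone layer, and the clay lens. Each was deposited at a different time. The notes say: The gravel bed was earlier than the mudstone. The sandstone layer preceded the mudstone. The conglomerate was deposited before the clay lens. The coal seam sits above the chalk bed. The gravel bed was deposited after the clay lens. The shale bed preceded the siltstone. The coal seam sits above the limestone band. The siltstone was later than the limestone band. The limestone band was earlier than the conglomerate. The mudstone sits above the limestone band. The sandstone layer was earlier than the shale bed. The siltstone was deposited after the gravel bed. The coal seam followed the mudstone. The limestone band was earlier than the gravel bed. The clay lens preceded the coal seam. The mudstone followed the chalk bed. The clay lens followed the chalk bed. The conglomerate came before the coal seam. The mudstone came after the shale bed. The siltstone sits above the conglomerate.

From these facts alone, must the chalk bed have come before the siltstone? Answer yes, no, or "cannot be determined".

yes

Chain the constraints: the chalk bed → the clay lens → the gravel bed → the siltstone. Each link is directly stated, so the chalk bed comes before the siltstone.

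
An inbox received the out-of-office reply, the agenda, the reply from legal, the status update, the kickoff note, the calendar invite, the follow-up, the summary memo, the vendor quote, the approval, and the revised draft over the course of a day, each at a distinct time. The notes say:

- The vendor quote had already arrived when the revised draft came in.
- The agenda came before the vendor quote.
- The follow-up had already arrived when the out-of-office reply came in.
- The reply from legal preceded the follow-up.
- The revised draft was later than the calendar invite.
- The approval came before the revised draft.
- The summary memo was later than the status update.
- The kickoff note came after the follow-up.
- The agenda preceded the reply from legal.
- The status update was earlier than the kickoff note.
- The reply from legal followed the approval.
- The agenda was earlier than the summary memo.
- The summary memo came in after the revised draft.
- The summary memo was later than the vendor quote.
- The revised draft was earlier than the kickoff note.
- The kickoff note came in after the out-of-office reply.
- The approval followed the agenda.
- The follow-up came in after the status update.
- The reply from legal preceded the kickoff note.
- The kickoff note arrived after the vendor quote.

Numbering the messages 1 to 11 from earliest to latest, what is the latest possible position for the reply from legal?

The reply from legal must come before the follow-up, the kickoff note, and the out-of-office reply — 3 messages forced after it.
Everything else can be placed before the reply from legal in some valid order, so the reply from legal can sit as late as position 11 − 3 = 8.

8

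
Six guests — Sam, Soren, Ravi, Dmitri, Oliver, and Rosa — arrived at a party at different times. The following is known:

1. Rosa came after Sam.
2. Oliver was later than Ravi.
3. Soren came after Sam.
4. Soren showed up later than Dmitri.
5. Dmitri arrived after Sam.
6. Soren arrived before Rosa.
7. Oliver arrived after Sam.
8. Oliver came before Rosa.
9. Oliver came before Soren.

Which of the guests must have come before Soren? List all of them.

Dmitri, Oliver, Ravi, Sam

Directly stated before Soren: Dmitri, Oliver, and Sam.
Ravi reaches Soren via Ravi → Oliver → Soren.
No chain forces Rosa ahead of Soren.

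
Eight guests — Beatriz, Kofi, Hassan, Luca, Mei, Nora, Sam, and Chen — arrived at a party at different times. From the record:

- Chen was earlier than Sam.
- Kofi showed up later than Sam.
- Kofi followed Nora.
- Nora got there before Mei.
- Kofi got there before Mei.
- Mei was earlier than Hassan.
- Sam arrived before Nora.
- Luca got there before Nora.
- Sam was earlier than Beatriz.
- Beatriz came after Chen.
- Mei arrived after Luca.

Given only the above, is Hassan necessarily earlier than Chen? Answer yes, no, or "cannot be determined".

Tracing the constraints gives Chen → Sam → Nora → Mei → Hassan, so Chen must come before Hassan.
That means Hassan cannot be before Chen.

no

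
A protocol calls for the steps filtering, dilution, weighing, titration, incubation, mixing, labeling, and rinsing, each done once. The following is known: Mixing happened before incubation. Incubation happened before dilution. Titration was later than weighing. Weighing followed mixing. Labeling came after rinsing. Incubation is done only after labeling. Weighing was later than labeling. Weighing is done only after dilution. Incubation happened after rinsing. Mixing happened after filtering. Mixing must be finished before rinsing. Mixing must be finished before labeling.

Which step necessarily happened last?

titration

Every other step has a chain of constraints placing it before titration, so titration is last.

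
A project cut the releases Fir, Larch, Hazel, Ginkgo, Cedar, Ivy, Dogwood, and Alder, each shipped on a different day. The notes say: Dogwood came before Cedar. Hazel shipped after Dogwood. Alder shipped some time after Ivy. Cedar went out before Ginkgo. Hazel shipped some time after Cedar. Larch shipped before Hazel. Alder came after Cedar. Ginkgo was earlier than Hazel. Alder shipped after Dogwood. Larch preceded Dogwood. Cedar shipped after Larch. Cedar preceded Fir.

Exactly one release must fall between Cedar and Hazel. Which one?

Ginkgo

Tracing the constraints gives Cedar → Ginkgo → Hazel, so Ginkgo sits after Cedar and before Hazel.
No other release is forced both after Cedar and before Hazel.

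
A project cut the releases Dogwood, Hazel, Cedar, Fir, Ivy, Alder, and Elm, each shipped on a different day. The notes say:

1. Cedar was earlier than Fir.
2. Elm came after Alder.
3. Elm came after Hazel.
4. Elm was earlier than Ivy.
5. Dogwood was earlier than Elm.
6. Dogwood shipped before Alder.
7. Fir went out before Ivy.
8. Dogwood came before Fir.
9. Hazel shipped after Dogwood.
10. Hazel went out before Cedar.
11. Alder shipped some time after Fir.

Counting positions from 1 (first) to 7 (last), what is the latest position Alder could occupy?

5

Alder must come before Elm and Ivy — 2 releases forced after it.
Everything else can be placed before Alder in some valid order, so Alder can sit as late as position 7 − 2 = 5.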